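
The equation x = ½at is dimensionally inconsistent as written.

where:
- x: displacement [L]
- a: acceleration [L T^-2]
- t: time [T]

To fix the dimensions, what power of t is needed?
The exponent of t should be 2: x = ½at^2

The LHS x has dimensions [L]; t has dimensions [T].
As written, the RHS ½at (exponent 1 on t) has dimensions [L T^-1], which does not match.
With exponent 2, the RHS ½at^2 has dimensions [L], matching the LHS.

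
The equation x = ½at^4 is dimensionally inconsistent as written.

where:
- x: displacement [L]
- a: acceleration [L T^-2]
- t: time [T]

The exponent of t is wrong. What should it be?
The exponent of t should be 2: x = ½at^2

The LHS x has dimensions [L]; t has dimensions [T].
As written, the RHS ½at^4 (exponent 4 on t) has dimensions [L T^2], which does not match.
With exponent 2, the RHS ½at^2 has dimensions [L], matching the LHS.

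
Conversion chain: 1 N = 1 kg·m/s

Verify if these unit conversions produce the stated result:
The chain is incorrect (it contains an error).

Incorrect: Newton is kg·m/s², not kg·m/s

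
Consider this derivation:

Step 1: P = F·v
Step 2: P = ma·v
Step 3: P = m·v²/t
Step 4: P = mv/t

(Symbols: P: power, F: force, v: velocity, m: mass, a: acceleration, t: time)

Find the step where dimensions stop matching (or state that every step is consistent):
Step 4

Step 1: P = F·v → LHS [L^2 M T^-3], RHS [L^2 M T^-3] ✓
Step 2: P = ma·v → LHS [L^2 M T^-3], RHS [L^2 M T^-3] ✓
Step 3: P = m·v²/t → LHS [L^2 M T^-3], RHS [L^2 M T^-3] ✓
Step 4: P = mv/t → LHS [L^2 M T^-3], RHS [L M T^-2] ✗

The first dimensional inconsistency appears in step 4: P = mv/t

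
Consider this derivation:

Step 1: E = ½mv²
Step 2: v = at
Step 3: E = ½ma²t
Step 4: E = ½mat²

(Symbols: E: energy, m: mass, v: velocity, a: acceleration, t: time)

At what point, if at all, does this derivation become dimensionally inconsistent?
Step 3

Step 1: E = ½mv² → LHS [L^2 M T^-2], RHS [L^2 M T^-2] ✓
Step 2: v = at → LHS [L T^-1], RHS [L T^-1] ✓
Step 3: E = ½ma²t → LHS [L^2 M T^-2], RHS [L^2 M T^-3] ✗

The first dimensional inconsistency appears in step 3: E = ½ma²t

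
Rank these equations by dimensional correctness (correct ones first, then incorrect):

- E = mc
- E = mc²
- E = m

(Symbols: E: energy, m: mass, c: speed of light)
Dimensionally correct: E = mc²
Dimensionally incorrect: E = mc, E = m
Ordered (correct first, then incorrect): E = mc², E = mc, E = m

- E = mc: LHS [L^2 M T^-2], RHS [L M T^-1] → incorrect ✗
- E = mc²: LHS [L^2 M T^-2], RHS [L^2 M T^-2] → correct ✓
- E = m: LHS [L^2 M T^-2], RHS [M] → incorrect ✗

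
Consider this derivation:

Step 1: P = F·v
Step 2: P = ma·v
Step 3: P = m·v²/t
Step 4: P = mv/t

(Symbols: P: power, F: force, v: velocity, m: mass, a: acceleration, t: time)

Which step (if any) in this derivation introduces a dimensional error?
Step 4

Step 1: P = F·v → LHS [L^2 M T^-3], RHS [L^2 M T^-3] ✓
Step 2: P = ma·v → LHS [L^2 M T^-3], RHS [L^2 M T^-3] ✓
Step 3: P = m·v²/t → LHS [L^2 M T^-3], RHS [L^2 M T^-3] ✓
Step 4: P = mv/t → LHS [L^2 M T^-3], RHS [L M T^-2] ✗

The first dimensional inconsistency appears in step 4: P = mv/t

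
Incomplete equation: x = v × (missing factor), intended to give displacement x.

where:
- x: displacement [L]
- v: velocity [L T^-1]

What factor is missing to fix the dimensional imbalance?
t (time), dimensions [T]

x has dimensions [L] and v has dimensions [L T^-1].
The missing factor must have dimensions [L] / [L T^-1] = [T], i.e. time (t).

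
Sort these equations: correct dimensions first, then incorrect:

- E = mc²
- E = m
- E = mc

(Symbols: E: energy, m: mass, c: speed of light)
Dimensionally correct: E = mc²
Dimensionally incorrect: E = m, E = mc
Ordered (correct first, then incorrect): E = mc², E = m, E = mc

- E = mc²: LHS [L^2 M T^-2], RHS [L^2 M T^-2] → correct ✓
- E = m: LHS [L^2 M T^-2], RHS [M] → incorrect ✗
- E = mc: LHS [L^2 M T^-2], RHS [L M T^-1] → incorrect ✗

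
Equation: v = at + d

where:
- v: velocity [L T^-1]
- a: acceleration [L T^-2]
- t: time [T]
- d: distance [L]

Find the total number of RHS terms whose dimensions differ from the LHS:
1

LHS v: [L T^-1]
- at: [L T^-1] ✓
- d: [L] ✗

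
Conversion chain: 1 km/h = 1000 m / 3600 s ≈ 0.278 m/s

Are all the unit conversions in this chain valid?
The chain is correct (no errors).

Correct: 1 km = 1000 m, 1 h = 3600 s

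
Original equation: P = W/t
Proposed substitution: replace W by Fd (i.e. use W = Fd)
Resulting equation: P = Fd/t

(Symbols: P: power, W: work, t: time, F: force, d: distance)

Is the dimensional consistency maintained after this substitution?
Yes

[W] = [L^2 M T^-2] and [Fd] = [L^2 M T^-2]. These match, so the substitution replaces a quantity by one of the same dimensions and the result P = Fd/t has LHS [L^2 M T^-3] vs RHS [L^2 M T^-3] — still consistent.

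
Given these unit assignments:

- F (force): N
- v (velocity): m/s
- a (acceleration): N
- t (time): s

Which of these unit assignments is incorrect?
a

The variable a (acceleration) should have units m/s², not N.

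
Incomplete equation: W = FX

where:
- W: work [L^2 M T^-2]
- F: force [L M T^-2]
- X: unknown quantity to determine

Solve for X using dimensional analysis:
X = d (distance), dimensions [L]

W has dimensions [L^2 M T^-2]; the rest of the RHS (F) has dimensions [L M T^-2].
So X must have dimensions [L] — X = d (distance).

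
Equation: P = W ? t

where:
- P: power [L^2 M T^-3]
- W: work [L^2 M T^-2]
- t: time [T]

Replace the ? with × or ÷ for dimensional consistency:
division (÷): P = W ÷ t

P [L^2 M T^-3]; W [L^2 M T^-2]; t [T].
W × t → [L^2 M T^-1] ✗
W ÷ t → [L^2 M T^-3] ✓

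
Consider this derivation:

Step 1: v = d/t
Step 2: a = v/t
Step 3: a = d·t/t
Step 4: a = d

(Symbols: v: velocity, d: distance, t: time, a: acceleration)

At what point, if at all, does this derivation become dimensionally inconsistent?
Step 3

Step 1: v = d/t → LHS [L T^-1], RHS [L T^-1] ✓
Step 2: a = v/t → LHS [L T^-2], RHS [L T^-2] ✓
Step 3: a = d·t/t → LHS [L T^-2], RHS [L] ✗

The first dimensional inconsistency appears in step 3: a = d·t/t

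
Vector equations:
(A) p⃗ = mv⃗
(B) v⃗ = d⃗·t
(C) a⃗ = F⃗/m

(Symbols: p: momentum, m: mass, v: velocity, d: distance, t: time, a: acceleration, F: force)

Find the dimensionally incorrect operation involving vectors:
(B) v⃗ = d⃗·t

(A) p⃗ = mv⃗: LHS [L M T^-1], RHS [L M T^-1] ✓ — mass (scalar) times velocity (vector)
(B) v⃗ = d⃗·t: LHS [L T^-1], RHS [L T] ✗ — velocity is displacement per time; should be d⃗/t
(C) a⃗ = F⃗/m: LHS [L T^-2], RHS [L T^-2] ✓ — force (vector) divided by mass (scalar)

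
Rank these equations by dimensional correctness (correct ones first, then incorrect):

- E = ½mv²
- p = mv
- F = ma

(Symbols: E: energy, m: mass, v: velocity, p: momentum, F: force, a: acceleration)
Dimensionally correct: E = ½mv², p = mv, F = ma
Dimensionally incorrect: none
Ordered (correct first, then incorrect): E = ½mv², p = mv, F = ma

- E = ½mv²: LHS [L^2 M T^-2], RHS [L^2 M T^-2] → correct ✓
- p = mv: LHS [L M T^-1], RHS [L M T^-1] → correct ✓
- F = ma: LHS [L M T^-2], RHS [L M T^-2] → correct ✓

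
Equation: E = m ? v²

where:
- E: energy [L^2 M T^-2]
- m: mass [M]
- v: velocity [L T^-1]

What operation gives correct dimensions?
multiplication (×): E = m × v²

E [L^2 M T^-2]; m [M]; v² [L^2 T^-2].
m × v² → [L^2 M T^-2] ✓
m ÷ v² → [L^-2 M T^2] ✗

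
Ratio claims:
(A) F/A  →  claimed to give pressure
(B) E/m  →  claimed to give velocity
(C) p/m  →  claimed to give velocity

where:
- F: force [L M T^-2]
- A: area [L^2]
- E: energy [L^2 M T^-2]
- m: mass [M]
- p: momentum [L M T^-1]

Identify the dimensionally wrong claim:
(B) E/m does not give velocity

(A) F/A: [L^-1 M T^-2] = pressure [L^-1 M T^-2] ✓
(B) E/m: [L^2 T^-2] ≠ velocity [L T^-1] ✗
(C) p/m: [L T^-1] = velocity [L T^-1] ✓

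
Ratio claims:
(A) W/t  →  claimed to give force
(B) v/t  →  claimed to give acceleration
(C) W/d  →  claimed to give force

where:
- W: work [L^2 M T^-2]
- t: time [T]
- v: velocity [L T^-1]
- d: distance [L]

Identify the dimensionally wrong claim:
(A) W/t does not give force

(A) W/t: [L^2 M T^-3] ≠ force [L M T^-2] ✗
(B) v/t: [L T^-2] = acceleration [L T^-2] ✓
(C) W/d: [L M T^-2] = force [L M T^-2] ✓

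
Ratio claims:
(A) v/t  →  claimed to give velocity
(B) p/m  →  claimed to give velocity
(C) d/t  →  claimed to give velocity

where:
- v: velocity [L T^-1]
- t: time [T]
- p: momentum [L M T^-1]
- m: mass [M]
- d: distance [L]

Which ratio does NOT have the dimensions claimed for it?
(A) v/t does not give velocity

(A) v/t: [L T^-2] ≠ velocity [L T^-1] ✗
(B) p/m: [L T^-1] = velocity [L T^-1] ✓
(C) d/t: [L T^-1] = velocity [L T^-1] ✓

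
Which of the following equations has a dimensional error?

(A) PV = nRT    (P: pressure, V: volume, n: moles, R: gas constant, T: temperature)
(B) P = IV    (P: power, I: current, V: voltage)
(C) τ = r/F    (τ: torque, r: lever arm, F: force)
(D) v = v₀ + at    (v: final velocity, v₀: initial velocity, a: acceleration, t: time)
(C) τ = r/F

The equation (C) τ = r/F is dimensionally incorrect.

LHS (τ): [L^2 M T^-2]
RHS (r/F): [M^-1 T^2] ✗

The dimensions do not match. The other three equations balance.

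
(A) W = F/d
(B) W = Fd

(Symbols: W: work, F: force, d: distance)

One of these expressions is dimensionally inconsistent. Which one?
(A)

(A) W = F/d: LHS [L^2 M T^-2], RHS [M T^-2] ✗
(B) W = Fd: LHS [L^2 M T^-2], RHS [L^2 M T^-2] ✓

Expression (A) W = F/d is dimensionally incorrect.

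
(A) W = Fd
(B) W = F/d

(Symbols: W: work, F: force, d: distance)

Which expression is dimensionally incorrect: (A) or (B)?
(B)

(A) W = Fd: LHS [L^2 M T^-2], RHS [L^2 M T^-2] ✓
(B) W = F/d: LHS [L^2 M T^-2], RHS [M T^-2] ✗

Expression (B) W = F/d is dimensionally incorrect.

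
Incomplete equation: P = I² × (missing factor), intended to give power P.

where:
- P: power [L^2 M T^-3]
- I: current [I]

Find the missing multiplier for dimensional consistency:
R (resistance), dimensions [I^-2 L^2 M T^-3]

P has dimensions [L^2 M T^-3] and I² has dimensions [I^2].
The missing factor must have dimensions [L^2 M T^-3] / [I^2] = [I^-2 L^2 M T^-3], i.e. resistance (R).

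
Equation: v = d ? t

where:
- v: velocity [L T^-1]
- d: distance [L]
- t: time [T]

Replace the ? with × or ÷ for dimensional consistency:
division (÷): v = d ÷ t

v [L T^-1]; d [L]; t [T].
d × t → [L T] ✗
d ÷ t → [L T^-1] ✓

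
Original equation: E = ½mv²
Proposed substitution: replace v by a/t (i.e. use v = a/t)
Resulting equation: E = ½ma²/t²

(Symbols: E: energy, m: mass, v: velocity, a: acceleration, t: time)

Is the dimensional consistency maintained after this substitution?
No

[v] = [L T^-1] and [a/t] = [L T^-3]. These differ, so the substitution replaces a quantity by one of different dimensions and the result E = ½ma²/t² has LHS [L^2 M T^-2] vs RHS [L^2 M T^-6] — inconsistent.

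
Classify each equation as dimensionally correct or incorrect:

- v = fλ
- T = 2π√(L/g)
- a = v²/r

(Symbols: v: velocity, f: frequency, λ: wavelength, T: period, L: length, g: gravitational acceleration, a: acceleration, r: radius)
Dimensionally correct: v = fλ, T = 2π√(L/g), a = v²/r
Dimensionally incorrect: none
Ordered (correct first, then incorrect): v = fλ, T = 2π√(L/g), a = v²/r

- v = fλ: LHS [L T^-1], RHS [L T^-1] → correct ✓
- T = 2π√(L/g): LHS [T], RHS [T] → correct ✓
- a = v²/r: LHS [L T^-2], RHS [L T^-2] → correct ✓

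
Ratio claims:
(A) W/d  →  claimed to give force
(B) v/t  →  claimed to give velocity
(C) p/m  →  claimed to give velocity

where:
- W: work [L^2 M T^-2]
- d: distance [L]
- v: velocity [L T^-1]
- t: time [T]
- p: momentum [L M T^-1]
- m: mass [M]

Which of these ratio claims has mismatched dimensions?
(B) v/t does not give velocity

(A) W/d: [L M T^-2] = force [L M T^-2] ✓
(B) v/t: [L T^-2] ≠ velocity [L T^-1] ✗
(C) p/m: [L T^-1] = velocity [L T^-1] ✓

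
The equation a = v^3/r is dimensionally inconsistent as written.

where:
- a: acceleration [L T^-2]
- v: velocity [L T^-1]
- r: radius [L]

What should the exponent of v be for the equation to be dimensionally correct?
The exponent of v should be 2: a = v^2/r

The LHS a has dimensions [L T^-2]; v has dimensions [L T^-1].
As written, the RHS v^3/r (exponent 3 on v) has dimensions [L^2 T^-3], which does not match.
With exponent 2, the RHS v^2/r has dimensions [L T^-2], matching the LHS.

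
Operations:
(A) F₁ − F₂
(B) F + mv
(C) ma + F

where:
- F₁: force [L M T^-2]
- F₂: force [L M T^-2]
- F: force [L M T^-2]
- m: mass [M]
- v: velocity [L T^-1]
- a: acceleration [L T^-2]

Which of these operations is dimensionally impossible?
(B) F + mv

(A) F₁ − F₂: F₁ [L M T^-2] and F₂ [L M T^-2] — same dimensions ✓
(B) F + mv: F [L M T^-2] and mv [L M T^-1] — different dimensions cannot be added/subtracted ✗
(C) ma + F: ma [L M T^-2] and F [L M T^-2] — same dimensions ✓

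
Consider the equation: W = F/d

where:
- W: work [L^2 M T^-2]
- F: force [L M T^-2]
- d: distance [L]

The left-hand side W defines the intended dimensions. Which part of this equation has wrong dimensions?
The right-hand side term F/d

W has dimensions [L^2 M T^-2], but F/d has dimensions [M T^-2], so the term F/d is dimensionally wrong for W.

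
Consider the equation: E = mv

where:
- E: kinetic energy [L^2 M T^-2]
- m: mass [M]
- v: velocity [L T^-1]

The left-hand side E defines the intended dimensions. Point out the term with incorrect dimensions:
The right-hand side term mv

E has dimensions [L^2 M T^-2], but mv has dimensions [L M T^-1], so the term mv is dimensionally wrong for E.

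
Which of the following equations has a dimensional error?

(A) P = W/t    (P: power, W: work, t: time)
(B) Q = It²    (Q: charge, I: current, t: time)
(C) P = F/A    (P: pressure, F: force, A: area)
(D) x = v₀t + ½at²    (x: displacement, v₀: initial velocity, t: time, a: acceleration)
(B) Q = It²

The equation (B) Q = It² is dimensionally incorrect.

LHS (Q): [I T]
RHS (It²): [I T^2] ✗

The dimensions do not match. The other three equations balance.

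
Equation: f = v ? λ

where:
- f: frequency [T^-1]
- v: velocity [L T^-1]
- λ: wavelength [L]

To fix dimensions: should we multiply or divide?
division (÷): f = v ÷ λ

f [T^-1]; v [L T^-1]; λ [L].
v × λ → [L^2 T^-1] ✗
v ÷ λ → [T^-1] ✓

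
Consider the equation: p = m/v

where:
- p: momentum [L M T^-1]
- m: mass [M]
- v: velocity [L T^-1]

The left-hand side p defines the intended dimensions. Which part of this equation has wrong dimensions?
The right-hand side term m/v

p has dimensions [L M T^-1], but m/v has dimensions [L^-1 M T], so the term m/v is dimensionally wrong for p.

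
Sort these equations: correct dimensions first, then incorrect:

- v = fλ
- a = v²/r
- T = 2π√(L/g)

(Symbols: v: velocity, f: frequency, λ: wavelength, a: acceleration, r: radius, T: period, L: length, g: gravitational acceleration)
Dimensionally correct: v = fλ, a = v²/r, T = 2π√(L/g)
Dimensionally incorrect: none
Ordered (correct first, then incorrect): v = fλ, a = v²/r, T = 2π√(L/g)

- v = fλ: LHS [L T^-1], RHS [L T^-1] → correct ✓
- a = v²/r: LHS [L T^-2], RHS [L T^-2] → correct ✓
- T = 2π√(L/g): LHS [T], RHS [T] → correct ✓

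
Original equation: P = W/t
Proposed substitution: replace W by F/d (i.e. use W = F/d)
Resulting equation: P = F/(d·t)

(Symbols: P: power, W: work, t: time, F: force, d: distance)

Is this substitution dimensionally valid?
No

[W] = [L^2 M T^-2] and [F/d] = [M T^-2]. These differ, so the substitution replaces a quantity by one of different dimensions and the result P = F/(d·t) has LHS [L^2 M T^-3] vs RHS [M T^-3] — inconsistent.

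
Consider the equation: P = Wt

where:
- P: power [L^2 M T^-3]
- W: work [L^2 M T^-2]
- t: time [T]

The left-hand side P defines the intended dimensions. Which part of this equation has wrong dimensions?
The right-hand side term Wt

P has dimensions [L^2 M T^-3], but Wt has dimensions [L^2 M T^-1], so the term Wt is dimensionally wrong for P.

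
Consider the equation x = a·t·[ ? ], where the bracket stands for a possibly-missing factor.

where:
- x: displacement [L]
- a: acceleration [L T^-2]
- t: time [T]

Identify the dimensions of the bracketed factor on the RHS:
[T] — time (e.g. t)

x has dimensions [L]; a·t has dimensions [L T^-1].
The bracketed factor must supply [L] / [L T^-1] = [T].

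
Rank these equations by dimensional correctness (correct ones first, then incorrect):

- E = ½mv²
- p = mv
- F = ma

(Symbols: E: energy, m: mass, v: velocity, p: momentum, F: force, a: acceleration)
Dimensionally correct: E = ½mv², p = mv, F = ma
Dimensionally incorrect: none
Ordered (correct first, then incorrect): E = ½mv², p = mv, F = ma

- E = ½mv²: LHS [L^2 M T^-2], RHS [L^2 M T^-2] → correct ✓
- p = mv: LHS [L M T^-1], RHS [L M T^-1] → correct ✓
- F = ma: LHS [L M T^-2], RHS [L M T^-2] → correct ✓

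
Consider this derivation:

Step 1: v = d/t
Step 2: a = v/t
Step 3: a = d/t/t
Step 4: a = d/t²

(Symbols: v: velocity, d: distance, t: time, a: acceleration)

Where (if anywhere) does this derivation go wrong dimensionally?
No step introduces an error — all steps are dimensionally consistent.

Step 1: v = d/t → LHS [L T^-1], RHS [L T^-1] ✓
Step 2: a = v/t → LHS [L T^-2], RHS [L T^-2] ✓
Step 3: a = d/t/t → LHS [L T^-2], RHS [L T^-2] ✓
Step 4: a = d/t² → LHS [L T^-2], RHS [L T^-2] ✓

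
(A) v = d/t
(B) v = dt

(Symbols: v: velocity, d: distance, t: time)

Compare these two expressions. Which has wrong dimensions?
(B)

(A) v = d/t: LHS [L T^-1], RHS [L T^-1] ✓
(B) v = dt: LHS [L T^-1], RHS [L T] ✗

Expression (B) v = dt is dimensionally incorrect.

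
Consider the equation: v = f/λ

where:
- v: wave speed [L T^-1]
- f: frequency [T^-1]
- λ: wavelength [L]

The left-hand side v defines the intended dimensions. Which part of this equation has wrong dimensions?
The right-hand side term f/λ

v has dimensions [L T^-1], but f/λ has dimensions [L^-1 T^-1], so the term f/λ is dimensionally wrong for v.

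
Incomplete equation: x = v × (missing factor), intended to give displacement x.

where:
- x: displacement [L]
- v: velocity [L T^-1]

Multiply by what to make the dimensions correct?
t (time), dimensions [T]

x has dimensions [L] and v has dimensions [L T^-1].
The missing factor must have dimensions [L] / [L T^-1] = [T], i.e. time (t).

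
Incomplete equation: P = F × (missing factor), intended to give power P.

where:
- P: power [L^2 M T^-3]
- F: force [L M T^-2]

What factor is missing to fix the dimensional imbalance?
v (velocity), dimensions [L T^-1]

P has dimensions [L^2 M T^-3] and F has dimensions [L M T^-2].
The missing factor must have dimensions [L^2 M T^-3] / [L M T^-2] = [L T^-1], i.e. velocity (v).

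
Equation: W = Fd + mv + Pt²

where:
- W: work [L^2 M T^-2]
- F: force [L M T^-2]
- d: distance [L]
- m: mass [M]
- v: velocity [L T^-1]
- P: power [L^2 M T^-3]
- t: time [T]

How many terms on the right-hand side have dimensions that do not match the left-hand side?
2

LHS W: [L^2 M T^-2]
- Fd: [L^2 M T^-2] ✓
- mv: [L M T^-1] ✗
- Pt²: [L^2 M T^-1] ✗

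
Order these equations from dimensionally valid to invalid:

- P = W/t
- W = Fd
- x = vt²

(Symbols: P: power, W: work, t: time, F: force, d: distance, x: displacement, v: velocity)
Dimensionally correct: P = W/t, W = Fd
Dimensionally incorrect: x = vt²
Ordered (correct first, then incorrect): P = W/t, W = Fd, x = vt²

- P = W/t: LHS [L^2 M T^-3], RHS [L^2 M T^-3] → correct ✓
- W = Fd: LHS [L^2 M T^-2], RHS [L^2 M T^-2] → correct ✓
- x = vt²: LHS [L], RHS [L T] → incorrect ✗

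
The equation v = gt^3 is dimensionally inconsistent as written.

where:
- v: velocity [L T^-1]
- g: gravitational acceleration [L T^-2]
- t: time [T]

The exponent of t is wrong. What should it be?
The exponent of t should be 1: v = gt

The LHS v has dimensions [L T^-1]; t has dimensions [T].
As written, the RHS gt^3 (exponent 3 on t) has dimensions [L T], which does not match.
With exponent 1, the RHS gt has dimensions [L T^-1], matching the LHS.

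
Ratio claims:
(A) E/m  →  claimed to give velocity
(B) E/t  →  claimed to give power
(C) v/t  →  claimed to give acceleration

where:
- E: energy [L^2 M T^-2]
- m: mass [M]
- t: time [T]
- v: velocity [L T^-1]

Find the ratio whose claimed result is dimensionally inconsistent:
(A) E/m does not give velocity

(A) E/m: [L^2 T^-2] ≠ velocity [L T^-1] ✗
(B) E/t: [L^2 M T^-3] = power [L^2 M T^-3] ✓
(C) v/t: [L T^-2] = acceleration [L T^-2] ✓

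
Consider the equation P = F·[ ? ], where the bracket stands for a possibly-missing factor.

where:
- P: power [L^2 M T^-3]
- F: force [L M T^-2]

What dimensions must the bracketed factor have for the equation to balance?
[L T^-1] — velocity (e.g. v)

P has dimensions [L^2 M T^-3]; F has dimensions [L M T^-2].
The bracketed factor must supply [L^2 M T^-3] / [L M T^-2] = [L T^-1].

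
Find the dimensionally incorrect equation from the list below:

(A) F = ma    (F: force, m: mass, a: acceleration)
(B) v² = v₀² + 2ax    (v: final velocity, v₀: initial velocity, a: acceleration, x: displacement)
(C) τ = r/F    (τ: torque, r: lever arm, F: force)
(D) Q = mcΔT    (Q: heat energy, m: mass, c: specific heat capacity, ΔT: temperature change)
(C) τ = r/F

The equation (C) τ = r/F is dimensionally incorrect.

LHS (τ): [L^2 M T^-2]
RHS (r/F): [M^-1 T^2] ✗

The dimensions do not match. The other three equations balance.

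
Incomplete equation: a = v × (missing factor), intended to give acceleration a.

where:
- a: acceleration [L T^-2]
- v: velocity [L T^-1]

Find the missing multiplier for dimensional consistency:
1/t (inverse time), dimensions [T^-1]

a has dimensions [L T^-2] and v has dimensions [L T^-1].
The missing factor must have dimensions [L T^-2] / [L T^-1] = [T^-1], i.e. inverse time (1/t).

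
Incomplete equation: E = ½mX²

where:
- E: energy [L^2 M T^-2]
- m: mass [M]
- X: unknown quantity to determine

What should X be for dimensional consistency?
X = v (velocity), dimensions [L T^-1]

E has dimensions [L^2 M T^-2]; the rest of the RHS (½m) has dimensions [M].
So X² must have dimensions [L^2 T^-2], i.e. X has dimensions [L T^-1] — X = v (velocity).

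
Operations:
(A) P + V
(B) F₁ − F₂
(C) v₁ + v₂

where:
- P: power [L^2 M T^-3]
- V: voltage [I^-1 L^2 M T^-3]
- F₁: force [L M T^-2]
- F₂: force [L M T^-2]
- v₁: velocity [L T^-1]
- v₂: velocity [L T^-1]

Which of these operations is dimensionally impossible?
(A) P + V

(A) P + V: P [L^2 M T^-3] and V [I^-1 L^2 M T^-3] — different dimensions cannot be added/subtracted ✗
(B) F₁ − F₂: F₁ [L M T^-2] and F₂ [L M T^-2] — same dimensions ✓
(C) v₁ + v₂: v₁ [L T^-1] and v₂ [L T^-1] — same dimensions ✓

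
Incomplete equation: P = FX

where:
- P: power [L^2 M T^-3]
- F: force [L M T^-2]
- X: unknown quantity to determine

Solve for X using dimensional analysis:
X = v (velocity), dimensions [L T^-1]

P has dimensions [L^2 M T^-3]; the rest of the RHS (F) has dimensions [L M T^-2].
So X must have dimensions [L T^-1] — X = v (velocity).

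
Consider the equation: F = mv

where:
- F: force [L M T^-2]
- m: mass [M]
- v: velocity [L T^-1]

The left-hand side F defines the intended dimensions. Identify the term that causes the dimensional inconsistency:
The right-hand side term mv

F has dimensions [L M T^-2], but mv has dimensions [L M T^-1], so the term mv is dimensionally wrong for F.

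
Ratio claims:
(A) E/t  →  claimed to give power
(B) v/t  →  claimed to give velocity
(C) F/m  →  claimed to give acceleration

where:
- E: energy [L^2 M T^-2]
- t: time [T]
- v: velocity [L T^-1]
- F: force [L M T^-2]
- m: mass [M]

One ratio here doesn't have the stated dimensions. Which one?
(B) v/t does not give velocity

(A) E/t: [L^2 M T^-3] = power [L^2 M T^-3] ✓
(B) v/t: [L T^-2] ≠ velocity [L T^-1] ✗
(C) F/m: [L T^-2] = acceleration [L T^-2] ✓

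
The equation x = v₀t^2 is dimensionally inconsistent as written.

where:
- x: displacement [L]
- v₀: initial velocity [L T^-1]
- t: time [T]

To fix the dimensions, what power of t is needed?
The exponent of t should be 1: x = v₀t

The LHS x has dimensions [L]; t has dimensions [T].
As written, the RHS v₀t^2 (exponent 2 on t) has dimensions [L T], which does not match.
With exponent 1, the RHS v₀t has dimensions [L], matching the LHS.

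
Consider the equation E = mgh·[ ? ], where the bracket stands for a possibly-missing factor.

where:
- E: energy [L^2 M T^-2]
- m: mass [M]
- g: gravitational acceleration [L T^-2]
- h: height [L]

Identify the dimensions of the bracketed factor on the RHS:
Nothing is missing — the bracketed factor must be dimensionless.

E has dimensions [L^2 M T^-2] and mgh already has dimensions [L^2 M T^-2], so E = mgh is dimensionally complete.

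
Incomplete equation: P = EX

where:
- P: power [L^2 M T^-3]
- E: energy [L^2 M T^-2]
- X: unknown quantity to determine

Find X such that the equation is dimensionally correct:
X = f (inverse time / frequency (1/t)), dimensions [T^-1]

P has dimensions [L^2 M T^-3]; the rest of the RHS (E) has dimensions [L^2 M T^-2].
So X must have dimensions [T^-1] — X = f (inverse time / frequency (1/t)).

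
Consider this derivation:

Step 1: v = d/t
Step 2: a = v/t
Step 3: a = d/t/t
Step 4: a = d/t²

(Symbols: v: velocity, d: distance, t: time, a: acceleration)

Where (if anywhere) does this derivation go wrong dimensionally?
No step introduces an error — all steps are dimensionally consistent.

Step 1: v = d/t → LHS [L T^-1], RHS [L T^-1] ✓
Step 2: a = v/t → LHS [L T^-2], RHS [L T^-2] ✓
Step 3: a = d/t/t → LHS [L T^-2], RHS [L T^-2] ✓
Step 4: a = d/t² → LHS [L T^-2], RHS [L T^-2] ✓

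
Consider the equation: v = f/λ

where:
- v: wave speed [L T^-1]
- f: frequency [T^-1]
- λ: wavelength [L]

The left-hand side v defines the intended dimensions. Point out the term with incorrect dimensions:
The right-hand side term f/λ

v has dimensions [L T^-1], but f/λ has dimensions [L^-1 T^-1], so the term f/λ is dimensionally wrong for v.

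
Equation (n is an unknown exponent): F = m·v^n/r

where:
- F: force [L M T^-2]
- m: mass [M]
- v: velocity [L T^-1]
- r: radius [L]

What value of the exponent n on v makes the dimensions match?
n = 2

F has dimensions [L M T^-2]; v has dimensions [L T^-1].
The rest of the RHS has dimensions [L^-1 M], so v^n must supply [L^2 T^-2].
With n = 2: m·v^2/r has dimensions [L M T^-2], matching the LHS ✓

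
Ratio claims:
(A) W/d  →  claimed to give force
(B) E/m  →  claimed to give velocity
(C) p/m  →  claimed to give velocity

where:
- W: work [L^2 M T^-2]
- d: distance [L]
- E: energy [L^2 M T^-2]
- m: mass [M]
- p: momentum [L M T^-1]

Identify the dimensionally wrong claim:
(B) E/m does not give velocity

(A) W/d: [L M T^-2] = force [L M T^-2] ✓
(B) E/m: [L^2 T^-2] ≠ velocity [L T^-1] ✗
(C) p/m: [L T^-1] = velocity [L T^-1] ✓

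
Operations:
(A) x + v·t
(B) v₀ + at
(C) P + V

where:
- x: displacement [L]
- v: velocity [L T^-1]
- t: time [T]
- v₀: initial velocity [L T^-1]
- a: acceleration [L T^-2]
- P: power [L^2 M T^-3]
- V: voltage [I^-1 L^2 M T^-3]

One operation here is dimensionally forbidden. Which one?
(C) P + V

(A) x + v·t: x [L] and v·t [L] — same dimensions ✓
(B) v₀ + at: v₀ [L T^-1] and at [L T^-1] — same dimensions ✓
(C) P + V: P [L^2 M T^-3] and V [I^-1 L^2 M T^-3] — different dimensions cannot be added/subtracted ✗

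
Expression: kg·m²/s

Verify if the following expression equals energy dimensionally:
No

The expression kg·m²/s has dimensions [L^2 M T^-1], but energy has dimensions [L^2 M T^-2].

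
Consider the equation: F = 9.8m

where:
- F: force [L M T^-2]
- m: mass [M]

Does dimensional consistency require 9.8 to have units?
Yes

F has dimensions [L M T^-2], while m alone has dimensions [M]. For the equation to balance, the factor 9.8 must carry dimensions [L T^-2] — it is a dimensional constant (a numerical value of a physical quantity with its units suppressed), not a pure number.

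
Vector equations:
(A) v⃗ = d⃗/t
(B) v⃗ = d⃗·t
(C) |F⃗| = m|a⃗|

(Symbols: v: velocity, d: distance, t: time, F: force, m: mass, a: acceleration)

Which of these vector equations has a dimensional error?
(B) v⃗ = d⃗·t

(A) v⃗ = d⃗/t: LHS [L T^-1], RHS [L T^-1] ✓ — displacement (vector) divided by time (scalar)
(B) v⃗ = d⃗·t: LHS [L T^-1], RHS [L T] ✗ — velocity is displacement per time; should be d⃗/t
(C) |F⃗| = m|a⃗|: LHS [L M T^-2], RHS [L M T^-2] ✓ — magnitudes of vectors are scalars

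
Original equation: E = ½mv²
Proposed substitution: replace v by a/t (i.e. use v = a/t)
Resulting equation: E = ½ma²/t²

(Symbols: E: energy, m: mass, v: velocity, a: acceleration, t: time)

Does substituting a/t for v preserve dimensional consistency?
No

[v] = [L T^-1] and [a/t] = [L T^-3]. These differ, so the substitution replaces a quantity by one of different dimensions and the result E = ½ma²/t² has LHS [L^2 M T^-2] vs RHS [L^2 M T^-6] — inconsistent.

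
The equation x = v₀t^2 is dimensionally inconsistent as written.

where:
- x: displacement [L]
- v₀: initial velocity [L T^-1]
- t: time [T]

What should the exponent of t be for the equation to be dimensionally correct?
The exponent of t should be 1: x = v₀t

The LHS x has dimensions [L]; t has dimensions [T].
As written, the RHS v₀t^2 (exponent 2 on t) has dimensions [L T], which does not match.
With exponent 1, the RHS v₀t has dimensions [L], matching the LHS.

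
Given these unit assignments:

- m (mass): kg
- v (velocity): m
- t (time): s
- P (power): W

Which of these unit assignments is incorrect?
v

The variable v (velocity) should have units m/s, not m.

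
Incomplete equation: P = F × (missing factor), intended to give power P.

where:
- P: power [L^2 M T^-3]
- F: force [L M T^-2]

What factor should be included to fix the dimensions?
v (velocity), dimensions [L T^-1]

P has dimensions [L^2 M T^-3] and F has dimensions [L M T^-2].
The missing factor must have dimensions [L^2 M T^-3] / [L M T^-2] = [L T^-1], i.e. velocity (v).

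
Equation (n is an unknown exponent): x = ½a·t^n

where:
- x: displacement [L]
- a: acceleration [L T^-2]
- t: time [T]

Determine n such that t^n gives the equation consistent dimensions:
n = 2

x has dimensions [L]; t has dimensions [T].
The rest of the RHS has dimensions [L T^-2], so t^n must supply [T^2].
With n = 2: ½a·t^2 has dimensions [L], matching the LHS ✓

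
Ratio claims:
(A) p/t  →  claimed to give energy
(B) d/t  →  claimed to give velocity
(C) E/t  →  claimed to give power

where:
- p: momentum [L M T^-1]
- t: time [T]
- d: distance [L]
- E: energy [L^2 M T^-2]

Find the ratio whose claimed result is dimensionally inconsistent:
(A) p/t does not give energy

(A) p/t: [L M T^-2] ≠ energy [L^2 M T^-2] ✗
(B) d/t: [L T^-1] = velocity [L T^-1] ✓
(C) E/t: [L^2 M T^-3] = power [L^2 M T^-3] ✓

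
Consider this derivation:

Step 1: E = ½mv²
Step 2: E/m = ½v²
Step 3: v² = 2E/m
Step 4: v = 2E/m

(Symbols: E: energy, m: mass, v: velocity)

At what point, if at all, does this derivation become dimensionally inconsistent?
Step 4

Step 1: E = ½mv² → LHS [L^2 M T^-2], RHS [L^2 M T^-2] ✓
Step 2: E/m = ½v² → LHS [L^2 T^-2], RHS [L^2 T^-2] ✓
Step 3: v² = 2E/m → LHS [L^2 T^-2], RHS [L^2 T^-2] ✓
Step 4: v = 2E/m → LHS [L T^-1], RHS [L^2 T^-2] ✗

The first dimensional inconsistency appears in step 4: v = 2E/m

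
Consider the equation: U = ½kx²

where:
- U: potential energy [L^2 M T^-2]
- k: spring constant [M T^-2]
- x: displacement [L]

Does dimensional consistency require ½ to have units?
No

U has dimensions [L^2 M T^-2] and kx² already has dimensions [L^2 M T^-2], so the equation balances without ½ contributing any dimensions. ½ is a pure (dimensionless) number; changing or removing it would not affect dimensional consistency.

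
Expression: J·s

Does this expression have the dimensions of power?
No

The expression J·s has dimensions [L^2 M T^-1], but power has dimensions [L^2 M T^-3].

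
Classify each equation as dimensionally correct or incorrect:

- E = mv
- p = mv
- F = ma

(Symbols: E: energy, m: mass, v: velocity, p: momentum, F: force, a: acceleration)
Dimensionally correct: p = mv, F = ma
Dimensionally incorrect: E = mv
Ordered (correct first, then incorrect): p = mv, F = ma, E = mv

- E = mv: LHS [L^2 M T^-2], RHS [L M T^-1] → incorrect ✗
- p = mv: LHS [L M T^-1], RHS [L M T^-1] → correct ✓
- F = ma: LHS [L M T^-2], RHS [L M T^-2] → correct ✓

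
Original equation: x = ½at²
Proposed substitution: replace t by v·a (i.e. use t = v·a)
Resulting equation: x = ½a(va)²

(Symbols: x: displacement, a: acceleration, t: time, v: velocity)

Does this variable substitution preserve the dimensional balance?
No

[t] = [T] and [v·a] = [L^2 T^-3]. These differ, so the substitution replaces a quantity by one of different dimensions and the result x = ½a(va)² has LHS [L] vs RHS [L^5 T^-8] — inconsistent.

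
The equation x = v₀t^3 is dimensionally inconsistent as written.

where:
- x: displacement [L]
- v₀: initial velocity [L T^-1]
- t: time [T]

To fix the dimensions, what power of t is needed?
The exponent of t should be 1: x = v₀t

The LHS x has dimensions [L]; t has dimensions [T].
As written, the RHS v₀t^3 (exponent 3 on t) has dimensions [L T^2], which does not match.
With exponent 1, the RHS v₀t has dimensions [L], matching the LHS.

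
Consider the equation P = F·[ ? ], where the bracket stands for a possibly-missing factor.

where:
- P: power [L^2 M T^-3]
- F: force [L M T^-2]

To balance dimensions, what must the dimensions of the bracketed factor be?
[L T^-1] — velocity (e.g. v)

P has dimensions [L^2 M T^-3]; F has dimensions [L M T^-2].
The bracketed factor must supply [L^2 M T^-3] / [L M T^-2] = [L T^-1].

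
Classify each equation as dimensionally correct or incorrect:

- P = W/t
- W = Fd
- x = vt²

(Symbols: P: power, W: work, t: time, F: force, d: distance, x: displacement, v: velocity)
Dimensionally correct: P = W/t, W = Fd
Dimensionally incorrect: x = vt²
Ordered (correct first, then incorrect): P = W/t, W = Fd, x = vt²

- P = W/t: LHS [L^2 M T^-3], RHS [L^2 M T^-3] → correct ✓
- W = Fd: LHS [L^2 M T^-2], RHS [L^2 M T^-2] → correct ✓
- x = vt²: LHS [L], RHS [L T] → incorrect ✗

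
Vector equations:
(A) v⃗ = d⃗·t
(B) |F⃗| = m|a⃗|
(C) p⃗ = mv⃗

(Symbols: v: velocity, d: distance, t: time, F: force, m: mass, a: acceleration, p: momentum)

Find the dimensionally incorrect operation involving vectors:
(A) v⃗ = d⃗·t

(A) v⃗ = d⃗·t: LHS [L T^-1], RHS [L T] ✗ — velocity is displacement per time; should be d⃗/t
(B) |F⃗| = m|a⃗|: LHS [L M T^-2], RHS [L M T^-2] ✓ — magnitudes of vectors are scalars
(C) p⃗ = mv⃗: LHS [L M T^-1], RHS [L M T^-1] ✓ — mass (scalar) times velocity (vector)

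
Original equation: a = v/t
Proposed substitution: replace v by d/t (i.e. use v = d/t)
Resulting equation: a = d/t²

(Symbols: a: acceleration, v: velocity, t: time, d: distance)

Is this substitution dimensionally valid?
Yes

[v] = [L T^-1] and [d/t] = [L T^-1]. These match, so the substitution replaces a quantity by one of the same dimensions and the result a = d/t² has LHS [L T^-2] vs RHS [L T^-2] — still consistent.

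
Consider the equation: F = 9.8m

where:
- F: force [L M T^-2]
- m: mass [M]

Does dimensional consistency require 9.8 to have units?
Yes

F has dimensions [L M T^-2], while m alone has dimensions [M]. For the equation to balance, the factor 9.8 must carry dimensions [L T^-2] — it is a dimensional constant (a numerical value of a physical quantity with its units suppressed), not a pure number.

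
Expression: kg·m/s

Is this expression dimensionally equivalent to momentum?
Yes

The expression kg·m/s has dimensions [L M T^-1], which is exactly momentum [L M T^-1].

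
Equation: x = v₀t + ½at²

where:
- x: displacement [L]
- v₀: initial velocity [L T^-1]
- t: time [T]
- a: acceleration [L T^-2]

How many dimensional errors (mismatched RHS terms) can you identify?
0

LHS x: [L]
- v₀t: [L] ✓
- ½at²: [L] ✓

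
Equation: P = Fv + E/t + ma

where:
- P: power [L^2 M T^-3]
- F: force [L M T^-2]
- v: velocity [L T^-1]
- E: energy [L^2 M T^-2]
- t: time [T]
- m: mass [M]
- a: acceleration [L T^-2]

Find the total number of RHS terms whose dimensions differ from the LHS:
1

LHS P: [L^2 M T^-3]
- Fv: [L^2 M T^-3] ✓
- E/t: [L^2 M T^-3] ✓
- ma: [L M T^-2] ✗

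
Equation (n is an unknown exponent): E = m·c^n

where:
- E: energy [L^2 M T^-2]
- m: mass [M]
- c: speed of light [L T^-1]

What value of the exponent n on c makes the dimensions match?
n = 2

E has dimensions [L^2 M T^-2]; c has dimensions [L T^-1].
The rest of the RHS has dimensions [M], so c^n must supply [L^2 T^-2].
With n = 2: m·c^2 has dimensions [L^2 M T^-2], matching the LHS ✓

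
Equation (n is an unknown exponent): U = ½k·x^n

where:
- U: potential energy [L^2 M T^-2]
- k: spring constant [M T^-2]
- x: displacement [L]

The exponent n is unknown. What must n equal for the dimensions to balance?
n = 2

U has dimensions [L^2 M T^-2]; x has dimensions [L].
The rest of the RHS has dimensions [M T^-2], so x^n must supply [L^2].
With n = 2: ½k·x^2 has dimensions [L^2 M T^-2], matching the LHS ✓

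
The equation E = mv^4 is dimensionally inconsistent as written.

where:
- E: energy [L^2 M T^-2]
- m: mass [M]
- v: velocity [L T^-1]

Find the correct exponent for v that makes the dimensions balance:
The exponent of v should be 2: E = mv^2

The LHS E has dimensions [L^2 M T^-2]; v has dimensions [L T^-1].
As written, the RHS mv^4 (exponent 4 on v) has dimensions [L^4 M T^-4], which does not match.
With exponent 2, the RHS mv^2 has dimensions [L^2 M T^-2], matching the LHS.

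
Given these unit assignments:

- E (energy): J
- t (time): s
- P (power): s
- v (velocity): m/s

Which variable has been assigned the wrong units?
P

The variable P (power) should have units W, not s.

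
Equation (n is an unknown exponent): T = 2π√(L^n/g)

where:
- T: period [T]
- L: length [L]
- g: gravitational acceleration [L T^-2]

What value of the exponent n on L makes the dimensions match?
n = 1

T has dimensions [T]; L has dimensions [L].
With n = 1: 2π√(L^1/g) has dimensions [T], matching the LHS ✓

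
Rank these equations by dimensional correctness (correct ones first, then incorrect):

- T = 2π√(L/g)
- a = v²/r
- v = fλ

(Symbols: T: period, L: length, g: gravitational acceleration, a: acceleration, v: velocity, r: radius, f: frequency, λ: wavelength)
Dimensionally correct: T = 2π√(L/g), a = v²/r, v = fλ
Dimensionally incorrect: none
Ordered (correct first, then incorrect): T = 2π√(L/g), a = v²/r, v = fλ

- T = 2π√(L/g): LHS [T], RHS [T] → correct ✓
- a = v²/r: LHS [L T^-2], RHS [L T^-2] → correct ✓
- v = fλ: LHS [L T^-1], RHS [L T^-1] → correct ✓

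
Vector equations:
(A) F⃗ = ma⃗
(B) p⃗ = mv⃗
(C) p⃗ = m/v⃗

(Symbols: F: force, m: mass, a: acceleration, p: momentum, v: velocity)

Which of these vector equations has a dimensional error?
(C) p⃗ = m/v⃗

(A) F⃗ = ma⃗: LHS [L M T^-2], RHS [L M T^-2] ✓ — Force and acceleration are vectors, mass is a scalar
(B) p⃗ = mv⃗: LHS [L M T^-1], RHS [L M T^-1] ✓ — mass (scalar) times velocity (vector)
(C) p⃗ = m/v⃗: LHS [L M T^-1], RHS [L^-1 M T] ✗ — momentum is mass times velocity; should be mv⃗ (and division by a vector is undefined)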